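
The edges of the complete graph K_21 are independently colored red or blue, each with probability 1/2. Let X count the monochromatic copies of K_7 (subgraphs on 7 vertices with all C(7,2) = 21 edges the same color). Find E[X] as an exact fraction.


Let X = Σ_S X_S over the C(21, 7) = 116280 subsets S of size 7, where X_S = 1 if the K_7 on S is monochromatic.
For a fixed S, the K_7 on S has C(7, 2) = 21 edges. P[all 21 edges red] = (1/2)^21, and likewise for blue, so P[monochromatic] = 2·(1/2)^21 = 2^{1 − 21} = 1/1048576.
Summing: E[X] = C(21, 7) · 2^{1 − 21} = 116280 · 1/1048576 = 14535/131072.
Numerically: E[X] ≈ 0.1109.

E[X] = C(21,7)·2^(1−C(7,2)) = 14535/131072 ≈ 0.1109.


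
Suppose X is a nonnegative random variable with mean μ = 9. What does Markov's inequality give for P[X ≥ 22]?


μ = E[X] = 9, a = 22.
Markov: P[X ≥ 22] ≤ μ/a = (9)/22 = 9/22.
Numerically: ≈ 0.409.
(Since a = 22 > μ = 9.000, the bound 9/22 is < 1 and informative.)

P[X ≥ 22] ≤ 9/22 ≈ 0.409.


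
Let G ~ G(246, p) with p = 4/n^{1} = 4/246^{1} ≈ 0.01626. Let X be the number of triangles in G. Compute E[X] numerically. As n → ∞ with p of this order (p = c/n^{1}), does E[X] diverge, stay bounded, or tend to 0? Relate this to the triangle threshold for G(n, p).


Number of potential triangles: C(246, 3) = 2450980.
Each occurs with probability p³ ≈ (0.01626)³ ≈ 4.2990713e-06.
By linearity: E[X] = C(246, 3)·p³ ≈ 2450980 · 4.2990713e-06 ≈ 10.53694.
Here α = 1, so p = 4/n is exactly at the triangle threshold p ~ 1/n. Asymptotically E[X] → c³/6 = 4³/6 = 32/3 ≈ 10.66667, a bounded constant. In this regime the triangle count is asymptotically Poisson(c³/6).

E[X] ≈ 10.53694; in regime p = Θ(1/n^{1}) E[X] stays bounded (at the triangle threshold p ~ 1/n).


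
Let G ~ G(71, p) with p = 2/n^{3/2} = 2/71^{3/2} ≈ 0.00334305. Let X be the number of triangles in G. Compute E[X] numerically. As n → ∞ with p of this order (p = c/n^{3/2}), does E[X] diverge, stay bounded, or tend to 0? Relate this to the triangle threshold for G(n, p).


Number of potential triangles: C(71, 3) = 57155.
Each occurs with probability p³ ≈ (0.00334305)³ ≈ 3.73617679e-08.
By linearity: E[X] = C(71, 3)·p³ ≈ 57155 · 3.73617679e-08 ≈ 0.002135.
Since α = 3/2 > 1, p = c/n^{3/2} = o(1/n) is below the triangle threshold p ~ 1/n. Asymptotically E[X] ~ (c³/6)·n^{3(1−α)} = (2³/6)·n^{-1.5} → 0, so by Markov's inequality G has no triangles w.h.p.

E[X] ≈ 0.002135; in regime p = Θ(1/n^{3/2}) E[X] tends to 0 (below the triangle threshold p ~ 1/n).


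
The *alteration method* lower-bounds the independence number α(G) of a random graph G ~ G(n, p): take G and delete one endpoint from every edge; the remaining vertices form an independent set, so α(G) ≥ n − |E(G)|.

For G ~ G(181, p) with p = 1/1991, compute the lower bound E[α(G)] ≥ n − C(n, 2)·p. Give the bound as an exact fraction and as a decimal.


E[|E(G)|] = C(181, 2)·p = 16290 · (1/1991) = 90/11.
E[α(G)] ≥ n − E[|E(G)|] = 181 − 90/11 = 1901/11.
Numerically: ≈ 172.818182.
(This is only a lower bound; the true E[α(G)] may be larger.)

E[α(G)] ≥ 1901/11 ≈ 172.818182.


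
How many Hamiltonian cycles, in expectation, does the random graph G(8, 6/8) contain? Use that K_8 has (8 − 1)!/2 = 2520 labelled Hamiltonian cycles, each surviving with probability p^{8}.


K_8 has (8 − 1)!/2 = 2520 labelled Hamiltonian cycles.
For each such Hamiltonian cycle H, let X_H = 1 if all 8 edges of H are present in G. Then P[X_H = 1] = p^{8} = (3/4)^{8} = 6561/65536.
By linearity of expectation: E[X] = Σ_H E[X_H] = 2520 · p^{8} = 2520 · 6561/65536 = 2066715/8192.
Numerically: E[X] ≈ 252.3.

E[X] = 2520 · (3/4)^{8} = 2066715/8192 ≈ 252.3.


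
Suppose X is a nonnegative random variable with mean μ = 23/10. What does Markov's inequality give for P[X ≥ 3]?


μ = E[X] = 23/10, a = 3.
Markov: P[X ≥ 3] ≤ μ/a = (23/10)/3 = 23/30.
Numerically: ≈ 0.76667.
(Since a = 3 > μ = 2.30000, the bound 23/30 is < 1 and informative.)

P[X ≥ 3] ≤ 23/30 ≈ 0.76667.


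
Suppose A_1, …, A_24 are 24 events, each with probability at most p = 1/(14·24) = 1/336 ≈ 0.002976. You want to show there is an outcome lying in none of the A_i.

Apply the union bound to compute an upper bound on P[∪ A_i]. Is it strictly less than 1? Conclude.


Union bound: P[∪_{i=1}^{24} A_i] ≤ Σ_i P[A_i] ≤ 24·p = 24·(1/336) = 1/14.
Numerically: 1/14 ≈ 0.071429.
Is 1/14 < 1? YES.
Since P[∪ A_i] ≤ 1/14 < 1, the complement has P[∩ A_i^c] ≥ 1 − 1/14 = 13/14 > 0, so some outcome avoids every A_i.

24·p = 1/14 ≈ 0.071429; existence CERTIFIED by the union bound.


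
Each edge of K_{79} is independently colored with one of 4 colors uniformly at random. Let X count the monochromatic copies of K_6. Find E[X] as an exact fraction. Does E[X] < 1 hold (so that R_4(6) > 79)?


E[X] = C(79, 6) · 4^{1 − 15} = 277962685 · 4^{−14} = 277962685/268435456.
As a reduced fraction: E[X] = 277962685/268435456 ≈ 1.035492.
Is E[X] < 1? NO.
Since E[X] ≥ 1, the first-moment bound is inconclusive at n = 79; it does NOT by itself certify R_4(6) > 79.

E[X] = 277962685/268435456 ≈ 1.035492; E[X] ≥ 1; first-moment method inconclusive here.


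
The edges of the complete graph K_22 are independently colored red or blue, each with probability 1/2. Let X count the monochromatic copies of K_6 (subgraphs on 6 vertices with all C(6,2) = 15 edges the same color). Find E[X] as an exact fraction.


Let X = Σ_S X_S over the C(22, 6) = 74613 subsets S of size 6, where X_S = 1 if the K_6 on S is monochromatic.
For a fixed S, the K_6 on S has C(6, 2) = 15 edges. P[all 15 edges red] = (1/2)^15, and likewise for blue, so P[monochromatic] = 2·(1/2)^15 = 2^{1 − 15} = 1/16384.
By linearity: E[X] = C(22, 6) · 2^{1 − 15} = 74613 · 1/16384 = 74613/16384.
Numerically: E[X] ≈ 4.554.

E[X] = C(22,6)·2^(1−C(6,2)) = 74613/16384 ≈ 4.554.


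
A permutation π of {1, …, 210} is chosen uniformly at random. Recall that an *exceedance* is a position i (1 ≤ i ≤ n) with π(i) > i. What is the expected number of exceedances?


Write X = Σ_{i=1}^{210} X_i, where X_i = 1_{π(i) > i}.
For each fixed i, π(i) is uniform over {1, …, 210} (marginal of a uniform permutation), so P[π(i) > i] = (n − i)/n. Summing: Σ_{i=1}^{210} (n − i)/n = (0 + 1 + … + 209)/210 = 210(210 − 1)/(2·210) = (210 − 1)/2.
Hence E[X] = Σ_{i=1}^{210} (210 − i)/210 = 209/2 ≈ 104.500.

E[X] = 209/2 = 104.500.


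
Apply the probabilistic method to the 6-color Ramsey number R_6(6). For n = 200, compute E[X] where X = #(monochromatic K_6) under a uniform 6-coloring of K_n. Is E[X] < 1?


E[X] = C(200, 6) · 6^{1 − 15} = 82408626300 · 6^{−14} = 82408626300/78364164096.
As a reduced fraction: E[X] = 6867385525/6530347008 ≈ 1.05161.
Is E[X] < 1? NO.
Since E[X] ≥ 1, the first-moment bound is inconclusive at n = 200; it does NOT by itself certify R_6(6) > 200.

E[X] = 6867385525/6530347008 ≈ 1.05161; E[X] ≥ 1; first-moment method inconclusive here.


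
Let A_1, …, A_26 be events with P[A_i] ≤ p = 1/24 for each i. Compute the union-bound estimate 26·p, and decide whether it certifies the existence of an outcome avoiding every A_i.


Union bound: P[∪_{i=1}^{26} A_i] ≤ Σ_i P[A_i] ≤ 26·p = 26·(1/24) = 13/12.
Numerically: 13/12 ≈ 1.0833.
Is 13/12 < 1? NO.
Since the bound 13/12 is ≥ 1, the union bound is uninformative here; it does NOT by itself certify existence.

26·p = 13/12 ≈ 1.0833; existence NOT certified by the union bound.


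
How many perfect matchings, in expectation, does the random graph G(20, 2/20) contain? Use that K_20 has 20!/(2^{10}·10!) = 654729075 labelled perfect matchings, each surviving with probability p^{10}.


K_20 has 20!/(2^{10}·10!) = 654729075 labelled perfect matchings.
For each such perfect matching H, let X_H = 1 if all 10 edges of H are present in G. Then P[X_H = 1] = p^{10} = (1/10)^{10} = 1/10000000000.
By linearity: E[X] = Σ_H E[X_H] = 654729075 · p^{10} = 654729075 · 1/10000000000 = 26189163/400000000.
Numerically: E[X] ≈ 0.06547.

E[X] = 654729075 · (1/10)^{10} = 26189163/400000000 ≈ 0.06547.


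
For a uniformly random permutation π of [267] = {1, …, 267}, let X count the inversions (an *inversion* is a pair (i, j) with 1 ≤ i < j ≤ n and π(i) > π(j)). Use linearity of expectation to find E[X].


Write X = Σ X_I over the C(267, 2) = 35511 pairs i < j, with X_I the indicator of one inversion.
There are 35511 indicators.
For each fixed pair i < j, the values π(i) and π(j) are two distinct elements of {1, …, 267} in uniformly random order; by symmetry P[π(i) > π(j)] = 1/2.
By linearity: E[X] = 35511 · (1/2) = C(267, 2) · (1/2) = 35511/2 = 35511/2 ≈ 17755.500000.

E[X] = 35511/2 = 17755.500000.


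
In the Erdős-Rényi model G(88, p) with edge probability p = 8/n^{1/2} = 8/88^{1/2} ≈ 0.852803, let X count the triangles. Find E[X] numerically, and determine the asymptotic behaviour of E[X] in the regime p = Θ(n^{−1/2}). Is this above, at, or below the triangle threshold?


Number of potential triangles: C(88, 3) = 109736.
Each occurs with probability p³ ≈ (0.852803)³ ≈ 6.20220266e-01.
By linearity: E[X] = C(88, 3)·p³ ≈ 109736 · 6.20220266e-01 ≈ 68060.491084.
Since α = 1/2 < 1, p = c/n^{1/2} ≫ 1/n is above the triangle threshold p ~ 1/n. Asymptotically E[X] ~ (c³/6)·n^{3(1−α)} = (8³/6)·n^{1.5} → ∞; triangles are abundant w.h.p.

E[X] ≈ 68060.491084; in regime p = Θ(1/n^{1/2}) E[X] diverges (above the triangle threshold p ~ 1/n).


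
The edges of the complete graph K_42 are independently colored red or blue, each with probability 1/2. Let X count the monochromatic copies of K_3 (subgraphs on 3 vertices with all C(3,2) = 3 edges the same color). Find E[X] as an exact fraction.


Let X = Σ_S X_S over the C(42, 3) = 11480 subsets S of size 3, where X_S = 1 if the K_3 on S is monochromatic.
For a fixed S, the K_3 on S has C(3, 2) = 3 edges. P[all 3 edges red] = (1/2)^3, and likewise for blue, so P[monochromatic] = 2·(1/2)^3 = 2^{1 − 3} = 1/4.
Summing: E[X] = C(42, 3) · 2^{1 − 3} = 11480 · 1/4 = 2870.
Numerically: E[X] ≈ 2870.0000.

E[X] = C(42,3)·2^(1−C(3,2)) = 2870 ≈ 2870.0000.


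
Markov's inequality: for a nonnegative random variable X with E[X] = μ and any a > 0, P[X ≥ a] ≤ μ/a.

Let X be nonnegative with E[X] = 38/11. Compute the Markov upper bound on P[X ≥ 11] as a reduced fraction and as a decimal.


μ = E[X] = 38/11, a = 11.
Markov: P[X ≥ 11] ≤ μ/a = (38/11)/11 = 38/121.
Numerically: ≈ 0.31405.
(Since a = 11 > μ = 3.45455, the bound 38/121 is < 1 and informative.)

P[X ≥ 11] ≤ 38/121 ≈ 0.31405.


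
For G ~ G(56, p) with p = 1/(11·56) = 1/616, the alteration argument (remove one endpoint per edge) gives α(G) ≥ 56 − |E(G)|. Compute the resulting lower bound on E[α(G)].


E[|E(G)|] = C(56, 2)·p = 1540 · (1/616) = 5/2.
E[α(G)] ≥ n − E[|E(G)|] = 56 − 5/2 = 107/2.
Numerically: ≈ 53.5000.
(This is only a lower bound; the true E[α(G)] may be larger.)

E[α(G)] ≥ 107/2 ≈ 53.5000.


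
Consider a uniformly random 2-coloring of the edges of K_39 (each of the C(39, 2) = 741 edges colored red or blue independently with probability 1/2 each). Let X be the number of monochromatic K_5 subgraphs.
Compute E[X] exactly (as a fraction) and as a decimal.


Let X = Σ_S X_S over the C(39, 5) = 575757 subsets S of size 5, where X_S = 1 if the K_5 on S is monochromatic.
For a fixed S, the K_5 on S has C(5, 2) = 10 edges. P[all 10 edges red] = (1/2)^10, and likewise for blue, so P[monochromatic] = 2·(1/2)^10 = 2^{1 − 10} = 1/512.
By linearity of expectation: E[X] = C(39, 5) · 2^{1 − 10} = 575757 · 1/512 = 575757/512.
Numerically: E[X] ≈ 1124.525391.

E[X] = C(39,5)·2^(1−C(5,2)) = 575757/512 ≈ 1124.525391.


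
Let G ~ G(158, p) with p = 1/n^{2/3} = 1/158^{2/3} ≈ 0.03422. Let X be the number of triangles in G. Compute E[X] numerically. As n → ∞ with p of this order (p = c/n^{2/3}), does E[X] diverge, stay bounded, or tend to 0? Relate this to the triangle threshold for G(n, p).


Number of potential triangles: C(158, 3) = 644956.
Each occurs with probability p³ ≈ (0.03422)³ ≈ 4.005768e-05.
By linearity: E[X] = C(158, 3)·p³ ≈ 644956 · 4.005768e-05 ≈ 25.8354.
Since α = 2/3 < 1, p = c/n^{2/3} ≫ 1/n is above the triangle threshold p ~ 1/n. Asymptotically E[X] ~ (c³/6)·n^{3(1−α)} = (1³/6)·n^{1} → ∞; triangles are abundant w.h.p.

E[X] ≈ 25.8354; in regime p = Θ(1/n^{2/3}) E[X] diverges (above the triangle threshold p ~ 1/n).


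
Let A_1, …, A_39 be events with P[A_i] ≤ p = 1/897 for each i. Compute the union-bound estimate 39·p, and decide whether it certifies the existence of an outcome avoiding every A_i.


Union bound: P[∪_{i=1}^{39} A_i] ≤ Σ_i P[A_i] ≤ 39·p = 39·(1/897) = 1/23.
Numerically: 1/23 ≈ 0.043478.
Is 1/23 < 1? YES.
Since P[∪ A_i] ≤ 1/23 < 1, the complement has P[∩ A_i^c] ≥ 1 − 1/23 = 22/23 > 0, so some outcome avoids every A_i.

39·p = 1/23 ≈ 0.043478; existence CERTIFIED by the union bound.


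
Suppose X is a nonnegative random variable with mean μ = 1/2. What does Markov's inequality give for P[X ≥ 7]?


μ = E[X] = 1/2, a = 7.
Markov: P[X ≥ 7] ≤ μ/a = (1/2)/7 = 1/14.
Numerically: ≈ 0.071429.
(Since a = 7 > μ = 0.500000, the bound 1/14 is < 1 and informative.)

P[X ≥ 7] ≤ 1/14 ≈ 0.071429.


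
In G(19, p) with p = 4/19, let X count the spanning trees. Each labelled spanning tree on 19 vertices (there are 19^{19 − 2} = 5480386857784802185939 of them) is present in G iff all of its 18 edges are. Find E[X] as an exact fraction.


K_19 has 19^{19 − 2} = 5480386857784802185939 labelled spanning trees.
For each such spanning tree H, let X_H = 1 if all 18 edges of H are present in G. Then P[X_H = 1] = p^{18} = (4/19)^{18} = 68719476736/104127350297911241532841.
By linearity of expectation: E[X] = Σ_H E[X_H] = 5480386857784802185939 · p^{18} = 5480386857784802185939 · 68719476736/104127350297911241532841 = 68719476736/19.
Numerically: E[X] ≈ 3.61681e+09.

E[X] = 5480386857784802185939 · (4/19)^{18} = 68719476736/19 ≈ 3.61681e+09.


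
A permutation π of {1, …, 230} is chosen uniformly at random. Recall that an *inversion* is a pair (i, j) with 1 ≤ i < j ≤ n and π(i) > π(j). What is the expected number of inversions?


Write X = Σ X_I over the C(230, 2) = 26335 pairs i < j, with X_I the indicator of one inversion.
There are 26335 indicators.
For each fixed pair i < j, the values π(i) and π(j) are two distinct elements of {1, …, 230} in uniformly random order; by symmetry P[π(i) > π(j)] = 1/2.
By linearity: E[X] = 26335 · (1/2) = C(230, 2) · (1/2) = 26335/2 = 26335/2 ≈ 13167.500.

E[X] = 26335/2 = 13167.500.


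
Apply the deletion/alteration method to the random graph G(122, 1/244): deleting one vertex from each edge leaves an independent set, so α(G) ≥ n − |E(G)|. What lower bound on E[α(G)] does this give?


E[|E(G)|] = C(122, 2)·p = 7381 · (1/244) = 121/4.
E[α(G)] ≥ n − E[|E(G)|] = 122 − 121/4 = 367/4.
Numerically: ≈ 91.750000.
(This is only a lower bound; the true E[α(G)] may be larger.)

E[α(G)] ≥ 367/4 ≈ 91.750000.


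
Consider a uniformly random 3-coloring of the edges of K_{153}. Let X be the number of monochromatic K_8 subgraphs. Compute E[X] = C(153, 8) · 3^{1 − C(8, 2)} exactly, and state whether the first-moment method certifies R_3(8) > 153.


E[X] = C(153, 8) · 3^{1 − 28} = 6183023199255 · 3^{−27} = 6183023199255/7625597484987.
As a reduced fraction: E[X] = 687002577695/847288609443 ≈ 0.81082.
Is E[X] < 1? YES.
Since E[X] < 1, there exists a 3-coloring of K_{153} with no monochromatic K_8; hence R_3(8) > 153.

E[X] = 687002577695/847288609443 ≈ 0.81082; E[X] < 1, so R_3(8) > 153.


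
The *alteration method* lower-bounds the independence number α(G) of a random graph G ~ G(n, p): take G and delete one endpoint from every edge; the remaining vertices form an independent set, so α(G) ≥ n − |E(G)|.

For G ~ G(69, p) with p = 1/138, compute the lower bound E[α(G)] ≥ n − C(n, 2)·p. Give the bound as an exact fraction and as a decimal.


E[|E(G)|] = C(69, 2)·p = 2346 · (1/138) = 17.
E[α(G)] ≥ n − E[|E(G)|] = 69 − 17 = 52.
Numerically: ≈ 52.0000.
(This is only a lower bound; the true E[α(G)] may be larger.)

E[α(G)] ≥ 52 ≈ 52.0000.


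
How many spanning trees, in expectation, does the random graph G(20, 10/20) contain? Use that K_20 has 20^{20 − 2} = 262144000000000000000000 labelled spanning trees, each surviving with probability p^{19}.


K_20 has 20^{20 − 2} = 262144000000000000000000 labelled spanning trees.
For each such spanning tree H, let X_H = 1 if all 19 edges of H are present in G. Then P[X_H = 1] = p^{19} = (1/2)^{19} = 1/524288.
By linearity of expectation: E[X] = Σ_H E[X_H] = 262144000000000000000000 · p^{19} = 262144000000000000000000 · 1/524288 = 500000000000000000.
Numerically: E[X] ≈ 5e+17.

E[X] = 262144000000000000000000 · (1/2)^{19} = 500000000000000000 ≈ 5e+17.


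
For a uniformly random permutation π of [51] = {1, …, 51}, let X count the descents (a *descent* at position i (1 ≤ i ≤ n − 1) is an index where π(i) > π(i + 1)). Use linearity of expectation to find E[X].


Write X = Σ X_I over i = 1, …, 50, with X_I the indicator of one descent.
There are 50 indicators.
For each fixed i, the pair (π(i), π(i+1)) is a uniformly random ordered pair of distinct values from {1, …, 51}; by symmetry P[π(i) > π(i+1)] = 1/2.
By linearity: E[X] = 50 · (1/2) = (51 − 1) · (1/2) = 25 ≈ 25.00000.

E[X] = 25 = 25.00000.


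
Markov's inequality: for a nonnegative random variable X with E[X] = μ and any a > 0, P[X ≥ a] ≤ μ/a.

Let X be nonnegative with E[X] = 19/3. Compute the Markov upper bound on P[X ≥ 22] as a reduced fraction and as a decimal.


μ = E[X] = 19/3, a = 22.
Markov: P[X ≥ 22] ≤ μ/a = (19/3)/22 = 19/66.
Numerically: ≈ 0.287879.
(Since a = 22 > μ = 6.333333, the bound 19/66 is < 1 and informative.)

P[X ≥ 22] ≤ 19/66 ≈ 0.287879.


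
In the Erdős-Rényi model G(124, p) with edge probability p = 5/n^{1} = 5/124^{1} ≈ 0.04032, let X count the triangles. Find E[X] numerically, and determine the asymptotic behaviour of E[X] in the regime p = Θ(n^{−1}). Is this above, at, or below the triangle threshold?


Number of potential triangles: C(124, 3) = 310124.
Each occurs with probability p³ ≈ (0.04032)³ ≈ 6.556091e-05.
By linearity: E[X] = C(124, 3)·p³ ≈ 310124 · 6.556091e-05 ≈ 20.3320.
Here α = 1, so p = 5/n is exactly at the triangle threshold p ~ 1/n. Asymptotically E[X] → c³/6 = 5³/6 = 125/6 ≈ 20.8333, a bounded constant. In this regime the triangle count is asymptotically Poisson(c³/6).

E[X] ≈ 20.3320; in regime p = Θ(1/n^{1}) E[X] stays bounded (at the triangle threshold p ~ 1/n).


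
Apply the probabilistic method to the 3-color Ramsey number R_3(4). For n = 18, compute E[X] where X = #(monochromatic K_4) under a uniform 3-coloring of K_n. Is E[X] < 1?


E[X] = C(18, 4) · 3^{1 − 6} = 3060 · 3^{−5} = 3060/243.
As a reduced fraction: E[X] = 340/27 ≈ 12.592593.
Is E[X] < 1? NO.
Since E[X] ≥ 1, the first-moment bound is inconclusive at n = 18; it does NOT by itself certify R_3(4) > 18.

E[X] = 340/27 ≈ 12.592593; E[X] ≥ 1; first-moment method inconclusive here.


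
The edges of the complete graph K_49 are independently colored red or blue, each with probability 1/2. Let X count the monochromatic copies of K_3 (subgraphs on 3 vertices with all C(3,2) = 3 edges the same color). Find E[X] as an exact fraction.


Let X = Σ_S X_S over the C(49, 3) = 18424 subsets S of size 3, where X_S = 1 if the K_3 on S is monochromatic.
For a fixed S, the K_3 on S has C(3, 2) = 3 edges. P[all 3 edges red] = (1/2)^3, and likewise for blue, so P[monochromatic] = 2·(1/2)^3 = 2^{1 − 3} = 1/4.
By linearity: E[X] = C(49, 3) · 2^{1 − 3} = 18424 · 1/4 = 4606.
Numerically: E[X] ≈ 4606.00000.

E[X] = C(49,3)·2^(1−C(3,2)) = 4606 ≈ 4606.00000.


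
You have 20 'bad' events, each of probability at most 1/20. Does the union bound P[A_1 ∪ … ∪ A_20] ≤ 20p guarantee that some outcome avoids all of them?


Union bound: P[∪_{i=1}^{20} A_i] ≤ Σ_i P[A_i] ≤ 20·p = 20·(1/20) = 1.
Numerically: 1 ≈ 1.0000000.
Is 1 < 1? NO.
Since the bound 1 is ≥ 1, the union bound is uninformative here; it does NOT by itself certify existence.

20·p = 1 ≈ 1.0000000; existence NOT certified by the union bound.


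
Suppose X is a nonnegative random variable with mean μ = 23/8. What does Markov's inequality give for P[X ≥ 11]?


μ = E[X] = 23/8, a = 11.
Markov: P[X ≥ 11] ≤ μ/a = (23/8)/11 = 23/88.
Numerically: ≈ 0.26136.
(Since a = 11 > μ = 2.87500, the bound 23/88 is < 1 and informative.)

P[X ≥ 11] ≤ 23/88 ≈ 0.26136.


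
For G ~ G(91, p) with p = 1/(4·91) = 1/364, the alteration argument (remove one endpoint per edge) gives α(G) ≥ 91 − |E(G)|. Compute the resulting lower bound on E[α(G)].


E[|E(G)|] = C(91, 2)·p = 4095 · (1/364) = 45/4.
E[α(G)] ≥ n − E[|E(G)|] = 91 − 45/4 = 319/4.
Numerically: ≈ 79.75000.
(This is only a lower bound; the true E[α(G)] may be larger.)

E[α(G)] ≥ 319/4 ≈ 79.75000.


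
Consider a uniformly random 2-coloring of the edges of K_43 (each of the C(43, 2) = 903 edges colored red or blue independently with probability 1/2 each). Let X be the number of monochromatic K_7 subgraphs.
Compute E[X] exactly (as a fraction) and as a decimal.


Let X = Σ_S X_S over the C(43, 7) = 32224114 subsets S of size 7, where X_S = 1 if the K_7 on S is monochromatic.
For a fixed S, the K_7 on S has C(7, 2) = 21 edges. P[all 21 edges red] = (1/2)^21, and likewise for blue, so P[monochromatic] = 2·(1/2)^21 = 2^{1 − 21} = 1/1048576.
Summing: E[X] = C(43, 7) · 2^{1 − 21} = 32224114 · 1/1048576 = 16112057/524288.
Numerically: E[X] ≈ 30.731.

E[X] = C(43,7)·2^(1−C(7,2)) = 16112057/524288 ≈ 30.731.


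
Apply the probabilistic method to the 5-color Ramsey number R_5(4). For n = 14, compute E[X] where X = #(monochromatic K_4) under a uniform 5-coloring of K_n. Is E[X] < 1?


E[X] = C(14, 4) · 5^{1 − 6} = 1001 · 5^{−5} = 1001/3125.
As a reduced fraction: E[X] = 1001/3125 ≈ 0.320320.
Is E[X] < 1? YES.
Since E[X] < 1, there exists a 5-coloring of K_{14} with no monochromatic K_4; hence R_5(4) > 14.

E[X] = 1001/3125 ≈ 0.320320; E[X] < 1, so R_5(4) > 14.


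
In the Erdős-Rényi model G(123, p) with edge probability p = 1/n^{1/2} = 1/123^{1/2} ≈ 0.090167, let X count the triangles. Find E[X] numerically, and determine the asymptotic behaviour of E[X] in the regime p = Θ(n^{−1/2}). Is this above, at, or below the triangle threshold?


Number of potential triangles: C(123, 3) = 302621.
Each occurs with probability p³ ≈ (0.090167)³ ≈ 7.3306474e-04.
By linearity: E[X] = C(123, 3)·p³ ≈ 302621 · 7.3306474e-04 ≈ 221.84079.
Since α = 1/2 < 1, p = c/n^{1/2} ≫ 1/n is above the triangle threshold p ~ 1/n. Asymptotically E[X] ~ (c³/6)·n^{3(1−α)} = (1³/6)·n^{1.5} → ∞; triangles are abundant w.h.p.

E[X] ≈ 221.84079; in regime p = Θ(1/n^{1/2}) E[X] diverges (above the triangle threshold p ~ 1/n).


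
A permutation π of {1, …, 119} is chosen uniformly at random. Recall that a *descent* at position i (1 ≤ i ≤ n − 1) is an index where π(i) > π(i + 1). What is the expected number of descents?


Write X = Σ X_I over i = 1, …, 118, with X_I the indicator of one descent.
There are 118 indicators.
For each fixed i, the pair (π(i), π(i+1)) is a uniformly random ordered pair of distinct values from {1, …, 119}; by symmetry P[π(i) > π(i+1)] = 1/2.
By linearity: E[X] = 118 · (1/2) = (119 − 1) · (1/2) = 59 ≈ 59.00000.

E[X] = 59 = 59.00000.


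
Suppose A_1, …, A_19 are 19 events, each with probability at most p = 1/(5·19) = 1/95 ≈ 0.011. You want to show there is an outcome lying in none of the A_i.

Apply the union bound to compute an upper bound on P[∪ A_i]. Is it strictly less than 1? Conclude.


Union bound: P[∪_{i=1}^{19} A_i] ≤ Σ_i P[A_i] ≤ 19·p = 19·(1/95) = 1/5.
Numerically: 1/5 ≈ 0.200.
Is 1/5 < 1? YES.
Since P[∪ A_i] ≤ 1/5 < 1, the complement has P[∩ A_i^c] ≥ 1 − 1/5 = 4/5 > 0, so some outcome avoids every A_i.

19·p = 1/5 ≈ 0.200; existence CERTIFIED by the union bound.


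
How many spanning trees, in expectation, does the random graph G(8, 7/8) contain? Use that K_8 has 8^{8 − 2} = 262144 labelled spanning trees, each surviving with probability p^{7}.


K_8 has 8^{8 − 2} = 262144 labelled spanning trees.
For each such spanning tree H, let X_H = 1 if all 7 edges of H are present in G. Then P[X_H = 1] = p^{7} = (7/8)^{7} = 823543/2097152.
By linearity: E[X] = Σ_H E[X_H] = 262144 · p^{7} = 262144 · 823543/2097152 = 823543/8.
Numerically: E[X] ≈ 1.029e+05.

E[X] = 262144 · (7/8)^{7} = 823543/8 ≈ 1.029e+05.


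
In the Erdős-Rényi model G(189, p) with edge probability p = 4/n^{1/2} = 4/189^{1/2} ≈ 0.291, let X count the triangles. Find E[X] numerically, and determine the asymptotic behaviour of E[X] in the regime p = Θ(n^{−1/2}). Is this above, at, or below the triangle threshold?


Number of potential triangles: C(189, 3) = 1107414.
Each occurs with probability p³ ≈ (0.291)³ ≈ 2.463130e-02.
By linearity: E[X] = C(189, 3)·p³ ≈ 1107414 · 2.463130e-02 ≈ 27277.0423.
Since α = 1/2 < 1, p = c/n^{1/2} ≫ 1/n is above the triangle threshold p ~ 1/n. Asymptotically E[X] ~ (c³/6)·n^{3(1−α)} = (4³/6)·n^{1.5} → ∞; triangles are abundant w.h.p.

E[X] ≈ 27277.0423; in regime p = Θ(1/n^{1/2}) E[X] diverges (above the triangle threshold p ~ 1/n).


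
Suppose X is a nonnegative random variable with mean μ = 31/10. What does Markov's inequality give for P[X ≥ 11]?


μ = E[X] = 31/10, a = 11.
Markov: P[X ≥ 11] ≤ μ/a = (31/10)/11 = 31/110.
Numerically: ≈ 0.281818.
(Since a = 11 > μ = 3.100000, the bound 31/110 is < 1 and informative.)

P[X ≥ 11] ≤ 31/110 ≈ 0.281818.


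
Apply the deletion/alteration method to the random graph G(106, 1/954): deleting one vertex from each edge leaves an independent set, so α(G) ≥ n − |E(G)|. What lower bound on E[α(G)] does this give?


E[|E(G)|] = C(106, 2)·p = 5565 · (1/954) = 35/6.
E[α(G)] ≥ n − E[|E(G)|] = 106 − 35/6 = 601/6.
Numerically: ≈ 100.1667.
(This is only a lower bound; the true E[α(G)] may be larger.)

E[α(G)] ≥ 601/6 ≈ 100.1667.


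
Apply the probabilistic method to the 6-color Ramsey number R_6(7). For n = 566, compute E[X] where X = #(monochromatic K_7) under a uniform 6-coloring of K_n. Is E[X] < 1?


E[X] = C(566, 7) · 6^{1 − 21} = 3557206237959440 · 6^{−20} = 3557206237959440/3656158440062976.
As a reduced fraction: E[X] = 222325389872465/228509902503936 ≈ 0.9729.
Is E[X] < 1? YES.
Since E[X] < 1, there exists a 6-coloring of K_{566} with no monochromatic K_7; hence R_6(7) > 566.

E[X] = 222325389872465/228509902503936 ≈ 0.9729; E[X] < 1, so R_6(7) > 566.


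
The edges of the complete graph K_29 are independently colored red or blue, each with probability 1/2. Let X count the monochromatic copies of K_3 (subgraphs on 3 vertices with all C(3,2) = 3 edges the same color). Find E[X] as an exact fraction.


Let X = Σ_S X_S over the C(29, 3) = 3654 subsets S of size 3, where X_S = 1 if the K_3 on S is monochromatic.
For a fixed S, the K_3 on S has C(3, 2) = 3 edges. P[all 3 edges red] = (1/2)^3, and likewise for blue, so P[monochromatic] = 2·(1/2)^3 = 2^{1 − 3} = 1/4.
By linearity of expectation: E[X] = C(29, 3) · 2^{1 − 3} = 3654 · 1/4 = 1827/2.
Numerically: E[X] ≈ 913.50000.

E[X] = C(29,3)·2^(1−C(3,2)) = 1827/2 ≈ 913.50000.


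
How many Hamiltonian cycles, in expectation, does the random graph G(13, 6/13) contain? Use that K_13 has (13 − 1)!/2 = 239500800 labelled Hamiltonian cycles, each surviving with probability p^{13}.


K_13 has (13 − 1)!/2 = 239500800 labelled Hamiltonian cycles.
For each such Hamiltonian cycle H, let X_H = 1 if all 13 edges of H are present in G. Then P[X_H = 1] = p^{13} = (6/13)^{13} = 13060694016/302875106592253.
By linearity of expectation: E[X] = Σ_H E[X_H] = 239500800 · p^{13} = 239500800 · 13060694016/302875106592253 = 3128046665387212800/302875106592253.
Numerically: E[X] ≈ 1.03e+04.

E[X] = 239500800 · (6/13)^{13} = 3128046665387212800/302875106592253 ≈ 1.03e+04.


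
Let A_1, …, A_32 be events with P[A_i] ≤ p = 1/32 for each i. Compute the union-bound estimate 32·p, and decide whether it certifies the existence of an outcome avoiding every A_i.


Union bound: P[∪_{i=1}^{32} A_i] ≤ Σ_i P[A_i] ≤ 32·p = 32·(1/32) = 1.
Numerically: 1 ≈ 1.0000.
Is 1 < 1? NO.
Since the bound 1 is ≥ 1, the union bound is uninformative here; it does NOT by itself certify existence.

32·p = 1 ≈ 1.0000; existence NOT certified by the union bound.


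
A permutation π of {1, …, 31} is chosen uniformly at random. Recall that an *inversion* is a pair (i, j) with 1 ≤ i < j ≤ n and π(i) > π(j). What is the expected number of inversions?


Write X = Σ X_I over the C(31, 2) = 465 pairs i < j, with X_I the indicator of one inversion.
There are 465 indicators.
For each fixed pair i < j, the values π(i) and π(j) are two distinct elements of {1, …, 31} in uniformly random order; by symmetry P[π(i) > π(j)] = 1/2.
By linearity: E[X] = 465 · (1/2) = C(31, 2) · (1/2) = 465/2 = 465/2 ≈ 232.5000.

E[X] = 465/2 = 232.5000.


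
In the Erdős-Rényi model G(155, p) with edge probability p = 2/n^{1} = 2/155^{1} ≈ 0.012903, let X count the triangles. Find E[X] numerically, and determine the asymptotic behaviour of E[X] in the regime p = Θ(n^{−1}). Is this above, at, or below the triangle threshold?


Number of potential triangles: C(155, 3) = 608685.
Each occurs with probability p³ ≈ (0.012903)³ ≈ 2.1482998e-06.
By linearity: E[X] = C(155, 3)·p³ ≈ 608685 · 2.1482998e-06 ≈ 1.30764.
Here α = 1, so p = 2/n is exactly at the triangle threshold p ~ 1/n. Asymptotically E[X] → c³/6 = 2³/6 = 4/3 ≈ 1.33333, a bounded constant. In this regime the triangle count is asymptotically Poisson(c³/6).

E[X] ≈ 1.30764; in regime p = Θ(1/n^{1}) E[X] stays bounded (at the triangle threshold p ~ 1/n).


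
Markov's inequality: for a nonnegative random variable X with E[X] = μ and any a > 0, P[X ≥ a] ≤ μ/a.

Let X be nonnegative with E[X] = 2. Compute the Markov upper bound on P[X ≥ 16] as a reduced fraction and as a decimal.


μ = E[X] = 2, a = 16.
Markov: P[X ≥ 16] ≤ μ/a = (2)/16 = 1/8.
Numerically: ≈ 0.125000.
(Since a = 16 > μ = 2.000000, the bound 1/8 is < 1 and informative.)

P[X ≥ 16] ≤ 1/8 ≈ 0.125000.


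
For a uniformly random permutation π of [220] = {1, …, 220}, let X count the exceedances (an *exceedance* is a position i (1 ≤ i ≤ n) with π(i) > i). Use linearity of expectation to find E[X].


Write X = Σ_{i=1}^{220} X_i, where X_i = 1_{π(i) > i}.
For each fixed i, π(i) is uniform over {1, …, 220} (marginal of a uniform permutation), so P[π(i) > i] = (n − i)/n. Summing: Σ_{i=1}^{220} (n − i)/n = (0 + 1 + … + 219)/220 = 220(220 − 1)/(2·220) = (220 − 1)/2.
Hence E[X] = Σ_{i=1}^{220} (220 − i)/220 = 219/2 ≈ 109.5000.

E[X] = 219/2 = 109.5000.


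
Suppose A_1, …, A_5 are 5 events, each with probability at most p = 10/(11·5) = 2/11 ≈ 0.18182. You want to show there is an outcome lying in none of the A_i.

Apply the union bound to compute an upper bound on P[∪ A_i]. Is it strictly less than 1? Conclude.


Union bound: P[∪_{i=1}^{5} A_i] ≤ Σ_i P[A_i] ≤ 5·p = 5·(2/11) = 10/11.
Numerically: 10/11 ≈ 0.90909.
Is 10/11 < 1? YES.
Since P[∪ A_i] ≤ 10/11 < 1, the complement has P[∩ A_i^c] ≥ 1 − 10/11 = 1/11 > 0, so some outcome avoids every A_i.

5·p = 10/11 ≈ 0.90909; existence CERTIFIED by the union bound.


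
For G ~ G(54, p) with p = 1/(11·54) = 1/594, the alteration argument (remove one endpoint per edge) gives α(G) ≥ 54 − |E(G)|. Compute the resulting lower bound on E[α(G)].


E[|E(G)|] = C(54, 2)·p = 1431 · (1/594) = 53/22.
E[α(G)] ≥ n − E[|E(G)|] = 54 − 53/22 = 1135/22.
Numerically: ≈ 51.591.
(This is only a lower bound; the true E[α(G)] may be larger.)

E[α(G)] ≥ 1135/22 ≈ 51.591.


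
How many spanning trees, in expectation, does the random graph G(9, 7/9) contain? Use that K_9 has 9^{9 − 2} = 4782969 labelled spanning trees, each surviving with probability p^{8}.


K_9 has 9^{9 − 2} = 4782969 labelled spanning trees.
For each such spanning tree H, let X_H = 1 if all 8 edges of H are present in G. Then P[X_H = 1] = p^{8} = (7/9)^{8} = 5764801/43046721.
By linearity of expectation: E[X] = Σ_H E[X_H] = 4782969 · p^{8} = 4782969 · 5764801/43046721 = 5764801/9.
Numerically: E[X] ≈ 6.41e+05.

E[X] = 4782969 · (7/9)^{8} = 5764801/9 ≈ 6.41e+05.


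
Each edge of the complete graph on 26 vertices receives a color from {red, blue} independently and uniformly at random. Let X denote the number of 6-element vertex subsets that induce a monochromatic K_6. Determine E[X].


Let X = Σ_S X_S over the C(26, 6) = 230230 subsets S of size 6, where X_S = 1 if the K_6 on S is monochromatic.
For a fixed S, the K_6 on S has C(6, 2) = 15 edges. P[all 15 edges red] = (1/2)^15, and likewise for blue, so P[monochromatic] = 2·(1/2)^15 = 2^{1 − 15} = 1/16384.
By linearity: E[X] = C(26, 6) · 2^{1 − 15} = 230230 · 1/16384 = 115115/8192.
Numerically: E[X] ≈ 14.052.

E[X] = C(26,6)·2^(1−C(6,2)) = 115115/8192 ≈ 14.052.


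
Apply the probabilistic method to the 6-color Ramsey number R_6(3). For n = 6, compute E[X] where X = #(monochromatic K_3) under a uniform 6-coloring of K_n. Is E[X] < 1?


E[X] = C(6, 3) · 6^{1 − 3} = 20 · 6^{−2} = 20/36.
As a reduced fraction: E[X] = 5/9 ≈ 0.555556.
Is E[X] < 1? YES.
Since E[X] < 1, there exists a 6-coloring of K_{6} with no monochromatic K_3; hence R_6(3) > 6.

E[X] = 5/9 ≈ 0.555556; E[X] < 1, so R_6(3) > 6.


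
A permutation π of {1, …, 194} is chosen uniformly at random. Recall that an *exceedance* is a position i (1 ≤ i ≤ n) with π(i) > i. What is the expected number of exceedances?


Write X = Σ_{i=1}^{194} X_i, where X_i = 1_{π(i) > i}.
For each fixed i, π(i) is uniform over {1, …, 194} (marginal of a uniform permutation), so P[π(i) > i] = (n − i)/n. Summing: Σ_{i=1}^{194} (n − i)/n = (0 + 1 + … + 193)/194 = 194(194 − 1)/(2·194) = (194 − 1)/2.
Hence E[X] = Σ_{i=1}^{194} (194 − i)/194 = 193/2 ≈ 96.50000.

E[X] = 193/2 = 96.50000.


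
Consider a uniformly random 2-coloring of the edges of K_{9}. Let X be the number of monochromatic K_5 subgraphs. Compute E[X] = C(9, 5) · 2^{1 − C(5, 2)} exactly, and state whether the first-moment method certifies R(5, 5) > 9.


E[X] = C(9, 5) · 2^{1 − 10} = 126 · 2^{−9} = 126/512.
As a reduced fraction: E[X] = 63/256 ≈ 0.24609.
Is E[X] < 1? YES.
Since E[X] < 1, there exists a 2-coloring of K_{9} with no monochromatic K_5; hence R(5, 5) > 9.

E[X] = 63/256 ≈ 0.24609; E[X] < 1, so R(5, 5) > 9.


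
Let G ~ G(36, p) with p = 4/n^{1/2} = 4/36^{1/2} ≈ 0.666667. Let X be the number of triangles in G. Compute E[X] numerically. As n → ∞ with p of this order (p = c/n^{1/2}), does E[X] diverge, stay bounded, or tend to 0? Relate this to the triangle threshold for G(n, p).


Number of potential triangles: C(36, 3) = 7140.
Each occurs with probability p³ ≈ (0.666667)³ ≈ 2.96296296e-01.
By linearity: E[X] = C(36, 3)·p³ ≈ 7140 · 2.96296296e-01 ≈ 2115.555556.
Since α = 1/2 < 1, p = c/n^{1/2} ≫ 1/n is above the triangle threshold p ~ 1/n. Asymptotically E[X] ~ (c³/6)·n^{3(1−α)} = (4³/6)·n^{1.5} → ∞; triangles are abundant w.h.p.

E[X] ≈ 2115.555556; in regime p = Θ(1/n^{1/2}) E[X] diverges (above the triangle threshold p ~ 1/n).


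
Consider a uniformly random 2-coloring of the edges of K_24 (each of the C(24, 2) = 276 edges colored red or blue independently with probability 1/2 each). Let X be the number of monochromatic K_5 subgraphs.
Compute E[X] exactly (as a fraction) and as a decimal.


Let X = Σ_S X_S over the C(24, 5) = 42504 subsets S of size 5, where X_S = 1 if the K_5 on S is monochromatic.
For a fixed S, the K_5 on S has C(5, 2) = 10 edges. P[all 10 edges red] = (1/2)^10, and likewise for blue, so P[monochromatic] = 2·(1/2)^10 = 2^{1 − 10} = 1/512.
By linearity: E[X] = C(24, 5) · 2^{1 − 10} = 42504 · 1/512 = 5313/64.
Numerically: E[X] ≈ 83.01562.

E[X] = C(24,5)·2^(1−C(5,2)) = 5313/64 ≈ 83.01562.


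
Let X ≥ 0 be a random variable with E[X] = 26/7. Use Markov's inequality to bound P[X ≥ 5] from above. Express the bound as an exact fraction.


μ = E[X] = 26/7, a = 5.
Markov: P[X ≥ 5] ≤ μ/a = (26/7)/5 = 26/35.
Numerically: ≈ 0.742857.
(Since a = 5 > μ = 3.714286, the bound 26/35 is < 1 and informative.)

P[X ≥ 5] ≤ 26/35 ≈ 0.742857.


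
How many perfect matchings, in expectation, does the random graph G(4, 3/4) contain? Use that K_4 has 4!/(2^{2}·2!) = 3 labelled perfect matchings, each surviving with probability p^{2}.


K_4 has 4!/(2^{2}·2!) = 3 labelled perfect matchings.
For each such perfect matching H, let X_H = 1 if all 2 edges of H are present in G. Then P[X_H = 1] = p^{2} = (3/4)^{2} = 9/16.
Summing the indicators: E[X] = Σ_H E[X_H] = 3 · p^{2} = 3 · 9/16 = 27/16.
Numerically: E[X] ≈ 1.688.

E[X] = 3 · (3/4)^{2} = 27/16 ≈ 1.688.


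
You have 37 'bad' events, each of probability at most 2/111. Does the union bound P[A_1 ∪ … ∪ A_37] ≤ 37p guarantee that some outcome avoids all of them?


Union bound: P[∪_{i=1}^{37} A_i] ≤ Σ_i P[A_i] ≤ 37·p = 37·(2/111) = 2/3.
Numerically: 2/3 ≈ 0.66667.
Is 2/3 < 1? YES.
Since P[∪ A_i] ≤ 2/3 < 1, the complement has P[∩ A_i^c] ≥ 1 − 2/3 = 1/3 > 0, so some outcome avoids every A_i.

37·p = 2/3 ≈ 0.66667; existence CERTIFIED by the union bound.


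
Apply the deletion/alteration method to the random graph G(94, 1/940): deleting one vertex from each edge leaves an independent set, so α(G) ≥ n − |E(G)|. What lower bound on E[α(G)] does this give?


E[|E(G)|] = C(94, 2)·p = 4371 · (1/940) = 93/20.
E[α(G)] ≥ n − E[|E(G)|] = 94 − 93/20 = 1787/20.
Numerically: ≈ 89.350.
(This is only a lower bound; the true E[α(G)] may be larger.)

E[α(G)] ≥ 1787/20 ≈ 89.350.


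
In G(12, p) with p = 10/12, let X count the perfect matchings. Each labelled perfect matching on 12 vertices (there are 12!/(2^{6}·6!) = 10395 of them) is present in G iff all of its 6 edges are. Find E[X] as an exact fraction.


K_12 has 12!/(2^{6}·6!) = 10395 labelled perfect matchings.
For each such perfect matching H, let X_H = 1 if all 6 edges of H are present in G. Then P[X_H = 1] = p^{6} = (5/6)^{6} = 15625/46656.
By linearity: E[X] = Σ_H E[X_H] = 10395 · p^{6} = 10395 · 15625/46656 = 6015625/1728.
Numerically: E[X] ≈ 3.48e+03.

E[X] = 10395 · (5/6)^{6} = 6015625/1728 ≈ 3.48e+03.


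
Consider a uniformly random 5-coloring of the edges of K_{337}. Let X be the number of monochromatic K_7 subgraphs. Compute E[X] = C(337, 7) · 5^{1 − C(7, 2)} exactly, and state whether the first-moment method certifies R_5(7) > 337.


E[X] = C(337, 7) · 5^{1 − 21} = 91989916924632 · 5^{−20} = 91989916924632/95367431640625.
As a reduced fraction: E[X] = 91989916924632/95367431640625 ≈ 0.9646.
Is E[X] < 1? YES.
Since E[X] < 1, there exists a 5-coloring of K_{337} with no monochromatic K_7; hence R_5(7) > 337.

E[X] = 91989916924632/95367431640625 ≈ 0.9646; E[X] < 1, so R_5(7) > 337.


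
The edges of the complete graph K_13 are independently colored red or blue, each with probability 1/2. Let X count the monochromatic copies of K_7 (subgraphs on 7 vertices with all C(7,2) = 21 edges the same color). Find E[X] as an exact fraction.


Let X = Σ_S X_S over the C(13, 7) = 1716 subsets S of size 7, where X_S = 1 if the K_7 on S is monochromatic.
For a fixed S, the K_7 on S has C(7, 2) = 21 edges. P[all 21 edges red] = (1/2)^21, and likewise for blue, so P[monochromatic] = 2·(1/2)^21 = 2^{1 − 21} = 1/1048576.
By linearity of expectation: E[X] = C(13, 7) · 2^{1 − 21} = 1716 · 1/1048576 = 429/262144.
Numerically: E[X] ≈ 0.00164.

E[X] = C(13,7)·2^(1−C(7,2)) = 429/262144 ≈ 0.00164.
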